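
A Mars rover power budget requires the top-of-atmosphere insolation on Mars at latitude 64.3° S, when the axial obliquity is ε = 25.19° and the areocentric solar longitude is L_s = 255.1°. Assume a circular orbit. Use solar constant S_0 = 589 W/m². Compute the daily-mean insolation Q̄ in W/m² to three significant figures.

sin δ = sin 25.19° × sin 255.1° = -0.41131, so δ = -24.287°.
cos h₀ = −tan(-64.3°) tan(-24.287°) = -0.9376, h₀ = 2.7865 rad.
Bracket: h₀ sin ϕ sin δ + cos ϕ cos δ sin h₀ = 2.7865×-0.90108×-0.41131 + 0.43366×0.91150×0.34765 = 1.032742 + 0.137419 = 1.170161.
Q̄ = (S_0/π) × [bracket] = (589/π) × 1.170161 = 219.4 W/m².

Q̄ ≈ 219 W/m²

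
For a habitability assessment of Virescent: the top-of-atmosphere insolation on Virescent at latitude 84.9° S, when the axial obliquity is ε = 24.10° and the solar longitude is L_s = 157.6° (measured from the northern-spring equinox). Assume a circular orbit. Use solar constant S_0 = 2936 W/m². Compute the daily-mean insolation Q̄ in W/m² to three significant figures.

Q̄ ≈ 0.00 W/m²

Solar declination: sin δ = sin ε · sin L_s = sin 24.10° × sin 157.6° = 0.15560, so δ = +8.952°.
cos h₀ = −tan(-84.9°) tan(+8.952°) = 1.7650 ≥ 1 ⇒ polar night, h₀ = 0 and Q̄ = 0.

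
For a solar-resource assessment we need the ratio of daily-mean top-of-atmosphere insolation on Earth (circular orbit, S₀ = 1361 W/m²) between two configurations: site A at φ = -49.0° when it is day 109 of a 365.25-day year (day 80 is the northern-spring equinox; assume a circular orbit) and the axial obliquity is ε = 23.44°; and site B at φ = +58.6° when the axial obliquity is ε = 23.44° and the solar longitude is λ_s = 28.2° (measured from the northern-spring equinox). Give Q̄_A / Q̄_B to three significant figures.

Q̄_A / Q̄_B ≈ 0.551

— Configuration A (φ=-49.0°):
Solar longitude: λ_s = 360° × (109 − 80)/365.25 = 28.583°.
sin δ = sin 23.44° × sin 28.583° = 0.19032, so δ = +10.971°.
cos H₀ = −tan(-49.0°) tan(+10.971°) = 0.2230, H₀ = 1.3459 rad.
Bracket: H₀ sin φ sin δ + cos φ cos δ sin H₀ = 1.3459×-0.75471×0.19032 + 0.65606×0.98172×0.97482 = -0.193320 + 0.627850 = 0.434530.
Q̄ = (S₀/π) × [bracket] = (1361/π) × 0.434530 = 188.25 W/m².
— Configuration B (φ=+58.6°):
Solar declination: sin δ = sin ε · sin λ_s = sin 23.44° × sin 28.2° = 0.18798, so δ = +10.835°.
cos H₀ = −tan(+58.6°) tan(+10.835°) = -0.3135, H₀ = 1.8897 rad.
Bracket: H₀ sin φ sin δ + cos φ cos δ sin H₀ = 1.8897×0.85355×0.18798 + 0.52101×0.98217×0.94957 = 0.303203 + 0.485914 = 0.789117.
Q̄ = (S₀/π) × [bracket] = (1361/π) × 0.789117 = 341.86 W/m².
Ratio Q̄_A / Q̄_B = 188.25 / 341.86 = 0.5507.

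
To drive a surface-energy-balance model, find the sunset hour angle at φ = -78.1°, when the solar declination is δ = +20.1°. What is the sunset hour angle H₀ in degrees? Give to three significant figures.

H₀ = 0.00°

cos H₀ = −tan φ · tan δ = 1.7365 ≥ 1, so the Sun never rises (polar night) and H₀ = 0.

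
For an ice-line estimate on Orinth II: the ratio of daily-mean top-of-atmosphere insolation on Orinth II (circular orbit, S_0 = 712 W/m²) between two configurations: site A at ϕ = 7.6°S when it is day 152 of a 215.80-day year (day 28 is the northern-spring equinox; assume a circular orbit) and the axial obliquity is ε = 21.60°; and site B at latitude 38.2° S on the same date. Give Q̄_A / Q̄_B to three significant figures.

— Configuration A (ϕ=-7.6°):
Solar longitude: L_s = 360° × (152 − 28)/215.80 = 206.858°.
sin δ = sin 21.60° × sin 206.858° = -0.16631, so δ = -9.574°.
cos h₀ = −tan(-7.6°) tan(-9.574°) = -0.0225, h₀ = 1.5933 rad.
Bracket: h₀ sin ϕ sin δ + cos ϕ cos δ sin h₀ = 1.5933×-0.13226×-0.16631 + 0.99122×0.98607×0.99975 = 0.035046 + 0.977168 = 1.012214.
Q̄ = (S_0/π) × [bracket] = (712/π) × 1.012214 = 229.40 W/m².
— Configuration B (ϕ=-38.2°):
cos h₀ = −tan(-38.2°) tan(-9.574°) = -0.1327, h₀ = 1.7039 rad.
Bracket: h₀ sin ϕ sin δ + cos ϕ cos δ sin h₀ = 1.7039×-0.61841×-0.16631 + 0.78586×0.98607×0.99115 = 0.175242 + 0.768055 = 0.943297.
Q̄ = (S_0/π) × [bracket] = (712/π) × 0.943297 = 213.79 W/m².
Ratio Q̄_A / Q̄_B = 229.40 / 213.79 = 1.073.

Q̄_A / Q̄_B ≈ 1.07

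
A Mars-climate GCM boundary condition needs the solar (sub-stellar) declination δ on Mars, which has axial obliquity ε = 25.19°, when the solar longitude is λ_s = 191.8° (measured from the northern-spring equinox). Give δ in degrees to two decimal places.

δ = -4.99°

sin δ = sin ε · sin λ_s = sin 25.19° × sin 191.8° = -0.087038.
δ = arcsin(-0.087038) = -4.99°.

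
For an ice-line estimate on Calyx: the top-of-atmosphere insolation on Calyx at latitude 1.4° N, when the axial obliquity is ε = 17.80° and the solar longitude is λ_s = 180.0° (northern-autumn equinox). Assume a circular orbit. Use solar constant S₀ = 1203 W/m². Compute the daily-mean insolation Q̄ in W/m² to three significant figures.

Solar declination: sin δ = sin ε · sin λ_s = sin 17.80° × sin 180.0° = 0.00000, so δ = +0.000°.
cos H₀ = −tan(+1.4°) tan(+0.000°) = -0.0000, H₀ = 1.5708 rad.
Bracket: H₀ sin φ sin δ + cos φ cos δ sin H₀ = 1.5708×0.02443×0.00000 + 0.99970×1.00000×1.00000 = 0.000000 + 0.999700 = 0.999700.
Q̄ = (S₀/π) × [bracket] = (1203/π) × 0.999700 = 382.8 W/m².

Q̄ ≈ 383 W/m²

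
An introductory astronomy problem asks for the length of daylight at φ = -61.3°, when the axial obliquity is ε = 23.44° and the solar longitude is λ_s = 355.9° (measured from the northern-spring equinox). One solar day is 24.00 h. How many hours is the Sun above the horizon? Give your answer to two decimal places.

Solar declination: sin δ = sin ε · sin λ_s = sin 23.44° × sin 355.9° = -0.02844, so δ = -1.630°.
cos H₀ = −tan φ · tan δ = −tan(-61.3°) × tan(-1.630°) = -0.0520, so H₀ = 1.6228 rad = 92.98°.
Daylight = 2H₀/(2π) × 24.00 h = (1.6228/π) × 24.00 = 12.40 h.

12.40 h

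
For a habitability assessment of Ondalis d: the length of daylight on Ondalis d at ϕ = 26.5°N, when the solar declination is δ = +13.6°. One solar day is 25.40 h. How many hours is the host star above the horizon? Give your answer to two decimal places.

cos h₀ = −tan ϕ · tan δ = −tan(+26.5°) × tan(+13.600°) = -0.1206, so h₀ = 1.6917 rad = 96.93°.
Daylight = 2h₀/(2π) × 25.40 h = (1.6917/π) × 25.40 = 13.68 h.

13.68 h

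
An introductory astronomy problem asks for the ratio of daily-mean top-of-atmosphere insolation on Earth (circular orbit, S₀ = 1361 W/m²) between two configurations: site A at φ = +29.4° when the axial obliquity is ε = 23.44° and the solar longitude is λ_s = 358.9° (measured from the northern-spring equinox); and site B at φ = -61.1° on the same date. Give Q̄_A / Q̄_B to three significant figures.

Q̄_A / Q̄_B ≈ 1.75

— Configuration A (φ=+29.4°):
Solar declination: sin δ = sin ε · sin λ_s = sin 23.44° × sin 358.9° = -0.00764, so δ = -0.438°.
cos H₀ = −tan(+29.4°) tan(-0.438°) = 0.0043, H₀ = 1.5665 rad.
Bracket: H₀ sin φ sin δ + cos φ cos δ sin H₀ = 1.5665×0.49090×-0.00764 + 0.87121×0.99997×0.99999 = -0.005875 + 0.871175 = 0.865300.
Q̄ = (S₀/π) × [bracket] = (1361/π) × 0.865300 = 374.87 W/m².
— Configuration B (φ=-61.1°):
cos H₀ = −tan(-61.1°) tan(-0.438°) = -0.0138, H₀ = 1.5846 rad.
Bracket: H₀ sin φ sin δ + cos φ cos δ sin H₀ = 1.5846×-0.87546×-0.00764 + 0.48328×0.99997×0.99990 = 0.010599 + 0.483217 = 0.493816.
Q̄ = (S₀/π) × [bracket] = (1361/π) × 0.493816 = 213.93 W/m².
Ratio Q̄_A / Q̄_B = 374.87 / 213.93 = 1.752.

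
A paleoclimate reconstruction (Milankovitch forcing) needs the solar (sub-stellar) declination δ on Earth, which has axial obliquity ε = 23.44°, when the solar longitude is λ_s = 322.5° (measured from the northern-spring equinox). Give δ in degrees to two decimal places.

δ = -14.01°

sin δ = sin ε · sin λ_s = sin 23.44° × sin 322.5° = -0.242158.
δ = arcsin(-0.242158) = -14.01°.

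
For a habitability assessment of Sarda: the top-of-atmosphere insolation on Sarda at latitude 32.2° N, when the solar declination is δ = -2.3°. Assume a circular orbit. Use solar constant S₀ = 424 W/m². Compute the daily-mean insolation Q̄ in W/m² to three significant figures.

cos H₀ = −tan(+32.2°) tan(-2.300°) = 0.0253, H₀ = 1.5455 rad.
Bracket: H₀ sin φ sin δ + cos φ cos δ sin H₀ = 1.5455×0.53288×-0.04013 + 0.84619×0.99919×0.99968 = -0.033050 + 0.845234 = 0.812184.
Q̄ = (S₀/π) × [bracket] = (424/π) × 0.812184 = 109.6 W/m².

Q̄ ≈ 110 W/m²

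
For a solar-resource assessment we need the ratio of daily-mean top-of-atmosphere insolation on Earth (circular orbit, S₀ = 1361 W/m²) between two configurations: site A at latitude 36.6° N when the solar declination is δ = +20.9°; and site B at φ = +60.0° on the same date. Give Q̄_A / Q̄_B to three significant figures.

— Configuration A (φ=+36.6°):
cos H₀ = −tan(+36.6°) tan(+20.900°) = -0.2836, H₀ = 1.8583 rad.
Bracket: H₀ sin φ sin δ + cos φ cos δ sin H₀ = 1.8583×0.59622×0.35674 + 0.80282×0.93420×0.95894 = 0.395252 + 0.719200 = 1.114452.
Q̄ = (S₀/π) × [bracket] = (1361/π) × 1.114452 = 482.80 W/m².
— Configuration B (φ=+60.0°):
cos H₀ = −tan(+60.0°) tan(+20.900°) = -0.6614, H₀ = 2.2935 rad.
Bracket: H₀ sin φ sin δ + cos φ cos δ sin H₀ = 2.2935×0.86603×0.35674 + 0.50000×0.93420×0.75003 = 0.708571 + 0.350339 = 1.058910.
Q̄ = (S₀/π) × [bracket] = (1361/π) × 1.058910 = 458.74 W/m².
Ratio Q̄_A / Q̄_B = 482.80 / 458.74 = 1.052.

Q̄_A / Q̄_B ≈ 1.05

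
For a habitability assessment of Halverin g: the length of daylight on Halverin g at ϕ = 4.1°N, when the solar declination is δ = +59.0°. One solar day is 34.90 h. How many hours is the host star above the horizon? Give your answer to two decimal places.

18.78 h

cos h₀ = −tan ϕ · tan δ = −tan(+4.1°) × tan(+59.000°) = -0.1193, so h₀ = 1.6904 rad = 96.85°.
Daylight = 2h₀/(2π) × 34.90 h = (1.6904/π) × 34.90 = 18.78 h.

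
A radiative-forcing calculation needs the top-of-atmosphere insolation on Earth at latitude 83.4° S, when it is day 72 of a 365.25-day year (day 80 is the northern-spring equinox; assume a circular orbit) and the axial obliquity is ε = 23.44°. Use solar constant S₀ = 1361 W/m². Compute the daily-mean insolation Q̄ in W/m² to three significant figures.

Q̄ ≈ 92.3 W/m²

Solar longitude: λ_s = 360° × (72 − 80)/365.25 = -7.885°, i.e. -7.885° + 360° = 352.115°.
sin δ = sin 23.44° × sin 352.115° = -0.05457, so δ = -3.128°.
cos H₀ = −tan(-83.4°) tan(-3.128°) = -0.4723, H₀ = 2.0627 rad.
Bracket: H₀ sin φ sin δ + cos φ cos δ sin H₀ = 2.0627×-0.99337×-0.05457 + 0.11494×0.99851×0.88141 = 0.111815 + 0.101158 = 0.212973.
Q̄ = (S₀/π) × [bracket] = (1361/π) × 0.212973 = 92.26 W/m².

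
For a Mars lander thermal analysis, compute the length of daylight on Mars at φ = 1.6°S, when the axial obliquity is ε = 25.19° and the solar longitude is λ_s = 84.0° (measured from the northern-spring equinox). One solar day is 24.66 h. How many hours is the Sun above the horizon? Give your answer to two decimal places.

12.23 h

Solar declination: sin δ = sin ε · sin λ_s = sin 25.19° × sin 84.0° = 0.42329, so δ = +25.042°.
cos H₀ = −tan φ · tan δ = −tan(-1.6°) × tan(+25.042°) = 0.0131, so H₀ = 1.5577 rad = 89.25°.
Daylight = 2H₀/(2π) × 24.66 h = (1.5577/π) × 24.66 = 12.23 h.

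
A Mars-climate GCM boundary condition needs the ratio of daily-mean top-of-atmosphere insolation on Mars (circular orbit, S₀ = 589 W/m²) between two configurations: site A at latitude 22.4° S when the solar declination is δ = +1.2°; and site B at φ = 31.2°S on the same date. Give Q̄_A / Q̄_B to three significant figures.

— Configuration A (φ=-22.4°):
cos H₀ = −tan(-22.4°) tan(+1.200°) = 0.0086, H₀ = 1.5622 rad.
Bracket: H₀ sin φ sin δ + cos φ cos δ sin H₀ = 1.5622×-0.38107×0.02094 + 0.92455×0.99978×0.99996 = -0.012466 + 0.924310 = 0.911844.
Q̄ = (S₀/π) × [bracket] = (589/π) × 0.911844 = 170.96 W/m².
— Configuration B (φ=-31.2°):
cos H₀ = −tan(-31.2°) tan(+1.200°) = 0.0127, H₀ = 1.5581 rad.
Bracket: H₀ sin φ sin δ + cos φ cos δ sin H₀ = 1.5581×-0.51803×0.02094 + 0.85536×0.99978×0.99992 = -0.016902 + 0.855103 = 0.838201.
Q̄ = (S₀/π) × [bracket] = (589/π) × 0.838201 = 157.15 W/m².
Ratio Q̄_A / Q̄_B = 170.96 / 157.15 = 1.088.

Q̄_A / Q̄_B ≈ 1.09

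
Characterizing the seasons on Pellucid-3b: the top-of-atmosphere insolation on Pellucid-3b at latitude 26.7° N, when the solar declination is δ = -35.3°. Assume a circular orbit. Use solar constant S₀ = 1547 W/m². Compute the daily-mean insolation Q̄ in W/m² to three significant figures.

Q̄ ≈ 181 W/m²

cos H₀ = −tan(+26.7°) tan(-35.300°) = 0.3561, H₀ = 1.2067 rad.
Bracket: H₀ sin φ sin δ + cos φ cos δ sin H₀ = 1.2067×0.44932×-0.57786 + 0.89337×0.81614×0.93445 = -0.313312 + 0.681322 = 0.368010.
Q̄ = (S₀/π) × [bracket] = (1547/π) × 0.368010 = 181.2 W/m².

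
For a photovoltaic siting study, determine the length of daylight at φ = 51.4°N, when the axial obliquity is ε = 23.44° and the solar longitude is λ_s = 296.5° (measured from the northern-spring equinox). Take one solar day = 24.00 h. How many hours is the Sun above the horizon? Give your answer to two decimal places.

8.20 h

Solar declination: sin δ = sin ε · sin λ_s = sin 23.44° × sin 296.5° = -0.35599, so δ = -20.854°.
cos H₀ = −tan φ · tan δ = −tan(+51.4°) × tan(-20.854°) = 0.4772, so H₀ = 1.0733 rad = 61.50°.
Daylight = 2H₀/(2π) × 24.00 h = (1.0733/π) × 24.00 = 8.20 h.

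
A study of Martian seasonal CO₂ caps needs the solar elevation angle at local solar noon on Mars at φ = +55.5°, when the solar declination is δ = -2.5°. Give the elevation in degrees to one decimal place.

32.0°

At local noon the hour angle is zero, so the zenith angle equals |φ − δ| = |+55.5° − (-2.500°)| = 58.000°.
Elevation = 90° − 58.000° = 32.0°.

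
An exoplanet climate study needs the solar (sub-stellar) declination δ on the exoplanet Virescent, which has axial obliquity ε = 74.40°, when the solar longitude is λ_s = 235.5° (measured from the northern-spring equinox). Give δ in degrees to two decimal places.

δ = -52.54°

sin δ = sin ε · sin λ_s = sin 74.40° × sin 235.5° = -0.793767.
δ = arcsin(-0.793767) = -52.54°.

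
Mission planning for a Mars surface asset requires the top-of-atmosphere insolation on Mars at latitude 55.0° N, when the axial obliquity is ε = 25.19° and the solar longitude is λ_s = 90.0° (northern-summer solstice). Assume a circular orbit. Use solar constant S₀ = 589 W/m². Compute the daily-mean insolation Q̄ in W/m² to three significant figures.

Q̄ ≈ 223 W/m²

Solar declination: sin δ = sin ε · sin λ_s = sin 25.19° × sin 90.0° = 0.42562, so δ = +25.190°.
cos H₀ = −tan(+55.0°) tan(+25.190°) = -0.6717, H₀ = 2.3073 rad.
Bracket: H₀ sin φ sin δ + cos φ cos δ sin H₀ = 2.3073×0.81915×0.42562 + 0.57358×0.90490×0.74080 = 0.804432 + 0.384499 = 1.188931.
Q̄ = (S₀/π) × [bracket] = (589/π) × 1.188931 = 222.9 W/m².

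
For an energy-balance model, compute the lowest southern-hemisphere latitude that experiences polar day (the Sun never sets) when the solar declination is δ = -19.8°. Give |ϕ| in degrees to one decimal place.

|ϕ| = 70.2°

Polar day requires cos h₀ = −tan ϕ tan δ ≤ −1, i.e. tan ϕ tan δ ≥ 1.
The boundary is |tan ϕ| · |tan δ| = 1, so |ϕ| = 90° − |δ| = 90° − 19.8° = 70.2° in the southern hemisphere.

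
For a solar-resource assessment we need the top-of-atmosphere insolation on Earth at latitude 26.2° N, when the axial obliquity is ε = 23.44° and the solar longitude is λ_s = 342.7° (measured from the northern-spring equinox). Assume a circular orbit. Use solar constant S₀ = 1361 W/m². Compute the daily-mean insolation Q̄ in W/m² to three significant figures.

Q̄ ≈ 351 W/m²

Solar declination: sin δ = sin ε · sin λ_s = sin 23.44° × sin 342.7° = -0.11829, so δ = -6.794°.
cos H₀ = −tan(+26.2°) tan(-6.794°) = 0.0586, H₀ = 1.5121 rad.
Bracket: H₀ sin φ sin δ + cos φ cos δ sin H₀ = 1.5121×0.44151×-0.11829 + 0.89726×0.99298×0.99828 = -0.078971 + 0.889429 = 0.810458.
Q̄ = (S₀/π) × [bracket] = (1361/π) × 0.810458 = 351.1 W/m².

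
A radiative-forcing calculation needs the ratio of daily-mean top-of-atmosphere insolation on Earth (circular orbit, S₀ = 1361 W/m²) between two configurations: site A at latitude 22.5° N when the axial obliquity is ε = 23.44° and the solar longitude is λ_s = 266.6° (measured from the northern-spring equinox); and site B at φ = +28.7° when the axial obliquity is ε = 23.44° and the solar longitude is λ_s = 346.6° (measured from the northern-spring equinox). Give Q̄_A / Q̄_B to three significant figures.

— Configuration A (φ=+22.5°):
Solar declination: sin δ = sin ε · sin λ_s = sin 23.44° × sin 266.6° = -0.39709, so δ = -23.396°.
cos H₀ = −tan(+22.5°) tan(-23.396°) = 0.1792, H₀ = 1.3906 rad.
Bracket: H₀ sin φ sin δ + cos φ cos δ sin H₀ = 1.3906×0.38268×-0.39709 + 0.92388×0.91778×0.98381 = -0.211313 + 0.834191 = 0.622878.
Q̄ = (S₀/π) × [bracket] = (1361/π) × 0.622878 = 269.84 W/m².
— Configuration B (φ=+28.7°):
Solar declination: sin δ = sin ε · sin λ_s = sin 23.44° × sin 346.6° = -0.09219, so δ = -5.289°.
cos H₀ = −tan(+28.7°) tan(-5.289°) = 0.0507, H₀ = 1.5201 rad.
Bracket: H₀ sin φ sin δ + cos φ cos δ sin H₀ = 1.5201×0.48022×-0.09219 + 0.87715×0.99574×0.99871 = -0.067297 + 0.872287 = 0.804990.
Q̄ = (S₀/π) × [bracket] = (1361/π) × 0.804990 = 348.74 W/m².
Ratio Q̄_A / Q̄_B = 269.84 / 348.74 = 0.7738.

Q̄_A / Q̄_B ≈ 0.774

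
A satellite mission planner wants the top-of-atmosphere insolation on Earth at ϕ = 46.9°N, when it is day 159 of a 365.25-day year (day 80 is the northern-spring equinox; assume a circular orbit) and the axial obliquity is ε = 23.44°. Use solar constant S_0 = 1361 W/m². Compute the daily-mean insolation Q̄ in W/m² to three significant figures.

Q̄ ≈ 494 W/m²

Solar longitude: L_s = 360° × (159 − 80)/365.25 = 77.864°.
sin δ = sin 23.44° × sin 77.864° = 0.38890, so δ = +22.886°.
cos h₀ = −tan(+46.9°) tan(+22.886°) = -0.4511, h₀ = 2.0388 rad.
Bracket: h₀ sin ϕ sin δ + cos ϕ cos δ sin h₀ = 2.0388×0.73016×0.38890 + 0.68327×0.92128×0.89247 = 0.578936 + 0.561795 = 1.140731.
Q̄ = (S_0/π) × [bracket] = (1361/π) × 1.140731 = 494.2 W/m².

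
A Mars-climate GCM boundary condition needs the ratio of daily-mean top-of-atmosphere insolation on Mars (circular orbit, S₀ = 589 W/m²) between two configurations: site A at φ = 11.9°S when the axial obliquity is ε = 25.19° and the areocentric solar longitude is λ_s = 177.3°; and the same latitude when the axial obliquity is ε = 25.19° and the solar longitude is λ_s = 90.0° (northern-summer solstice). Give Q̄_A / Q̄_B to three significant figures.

— Configuration A (φ=-11.9°):
sin δ = sin 25.19° × sin 177.3° = 0.02005, so δ = +1.149°.
cos H₀ = −tan(-11.9°) tan(+1.149°) = 0.0042, H₀ = 1.5666 rad.
Bracket: H₀ sin φ sin δ + cos φ cos δ sin H₀ = 1.5666×-0.20620×0.02005 + 0.97851×0.99980×0.99999 = -0.006477 + 0.978305 = 0.971828.
Q̄ = (S₀/π) × [bracket] = (589/π) × 0.971828 = 182.20 W/m².
— Configuration B (φ=-11.9°):
Solar declination: sin δ = sin ε · sin λ_s = sin 25.19° × sin 90.0° = 0.42562, so δ = +25.190°.
cos H₀ = −tan(-11.9°) tan(+25.190°) = 0.0991, H₀ = 1.4715 rad.
Bracket: H₀ sin φ sin δ + cos φ cos δ sin H₀ = 1.4715×-0.20620×0.42562 + 0.97851×0.90490×0.99508 = -0.129143 + 0.881097 = 0.751954.
Q̄ = (S₀/π) × [bracket] = (589/π) × 0.751954 = 140.98 W/m².
Ratio Q̄_A / Q̄_B = 182.20 / 140.98 = 1.292.

Q̄_A / Q̄_B ≈ 1.29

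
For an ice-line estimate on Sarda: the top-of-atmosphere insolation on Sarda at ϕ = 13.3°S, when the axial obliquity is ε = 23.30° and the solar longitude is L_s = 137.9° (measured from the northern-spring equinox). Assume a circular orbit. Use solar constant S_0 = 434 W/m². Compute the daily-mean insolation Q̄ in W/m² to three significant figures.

Solar declination: sin δ = sin ε · sin L_s = sin 23.30° × sin 137.9° = 0.26518, so δ = +15.378°.
cos h₀ = −tan(-13.3°) tan(+15.378°) = 0.0650, h₀ = 1.5057 rad.
Bracket: h₀ sin ϕ sin δ + cos ϕ cos δ sin h₀ = 1.5057×-0.23005×0.26518 + 0.97318×0.96420×0.99788 = -0.091855 + 0.936351 = 0.844496.
Q̄ = (S_0/π) × [bracket] = (434/π) × 0.844496 = 116.7 W/m².

Q̄ ≈ 117 W/m²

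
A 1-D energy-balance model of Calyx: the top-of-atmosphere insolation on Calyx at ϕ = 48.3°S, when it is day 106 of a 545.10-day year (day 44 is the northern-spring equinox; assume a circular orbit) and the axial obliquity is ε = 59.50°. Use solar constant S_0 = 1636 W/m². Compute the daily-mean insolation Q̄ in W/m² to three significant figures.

Q̄ ≈ 30.5 W/m²

Solar longitude: L_s = 360° × (106 − 44)/545.10 = 40.947°.
sin δ = sin 59.50° × sin 40.947° = 0.56467, so δ = +34.380°.
cos h₀ = −tan(-48.3°) tan(+34.380°) = 0.7679, h₀ = 0.6952 rad.
Bracket: h₀ sin ϕ sin δ + cos ϕ cos δ sin h₀ = 0.6952×-0.74664×0.56467 + 0.66523×0.82531×0.64055 = -0.293100 + 0.351675 = 0.058575.
Q̄ = (S_0/π) × [bracket] = (1636/π) × 0.058575 = 30.50 W/m².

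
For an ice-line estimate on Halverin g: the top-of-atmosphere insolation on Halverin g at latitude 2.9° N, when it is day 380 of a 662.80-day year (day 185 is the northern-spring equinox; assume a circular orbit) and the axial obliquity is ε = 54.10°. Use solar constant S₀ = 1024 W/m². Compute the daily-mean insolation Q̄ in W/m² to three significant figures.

Q̄ ≈ 225 W/m²

Solar longitude: λ_s = 360° × (380 − 185)/662.80 = 105.914°.
sin δ = sin 54.10° × sin 105.914° = 0.77900, so δ = +51.169°.
cos H₀ = −tan(+2.9°) tan(+51.169°) = -0.0629, H₀ = 1.6338 rad.
Bracket: H₀ sin φ sin δ + cos φ cos δ sin H₀ = 1.6338×0.05059×0.77900 + 0.99872×0.62703×0.99802 = 0.064387 + 0.624987 = 0.689374.
Q̄ = (S₀/π) × [bracket] = (1024/π) × 0.689374 = 224.7 W/m².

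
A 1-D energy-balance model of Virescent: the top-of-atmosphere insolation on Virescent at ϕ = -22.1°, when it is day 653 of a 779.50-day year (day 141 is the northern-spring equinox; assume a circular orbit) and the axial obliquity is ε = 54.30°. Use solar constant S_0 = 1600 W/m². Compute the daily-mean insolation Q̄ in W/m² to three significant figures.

Q̄ ≈ 576 W/m²

Solar longitude: L_s = 360° × (653 − 141)/779.50 = 236.459°.
sin δ = sin 54.30° × sin 236.459° = -0.67687, so δ = -42.599°.
cos h₀ = −tan(-22.1°) tan(-42.599°) = -0.3734, h₀ = 1.9534 rad.
Bracket: h₀ sin ϕ sin δ + cos ϕ cos δ sin h₀ = 1.9534×-0.37622×-0.67687 + 0.92653×0.73611×0.92768 = 0.497437 + 0.632704 = 1.130141.
Q̄ = (S_0/π) × [bracket] = (1600/π) × 1.130141 = 575.6 W/m².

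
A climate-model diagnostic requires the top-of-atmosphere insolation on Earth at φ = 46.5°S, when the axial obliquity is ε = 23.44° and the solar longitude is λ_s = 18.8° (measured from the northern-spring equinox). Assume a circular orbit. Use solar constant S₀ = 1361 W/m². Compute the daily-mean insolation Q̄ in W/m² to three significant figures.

Solar declination: sin δ = sin ε · sin λ_s = sin 23.44° × sin 18.8° = 0.12819, so δ = +7.365°.
cos H₀ = −tan(-46.5°) tan(+7.365°) = 0.1362, H₀ = 1.4342 rad.
Bracket: H₀ sin φ sin δ + cos φ cos δ sin H₀ = 1.4342×-0.72537×0.12819 + 0.68835×0.99175×0.99068 = -0.133359 + 0.676309 = 0.542950.
Q̄ = (S₀/π) × [bracket] = (1361/π) × 0.542950 = 235.2 W/m².

Q̄ ≈ 235 W/m²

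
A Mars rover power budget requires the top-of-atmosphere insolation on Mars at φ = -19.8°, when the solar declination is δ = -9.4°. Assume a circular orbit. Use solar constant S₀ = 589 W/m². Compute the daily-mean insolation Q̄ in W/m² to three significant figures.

cos H₀ = −tan(-19.8°) tan(-9.400°) = -0.0596, H₀ = 1.6304 rad.
Bracket: H₀ sin φ sin δ + cos φ cos δ sin H₀ = 1.6304×-0.33874×-0.16333 + 0.94088×0.98657×0.99822 = 0.090204 + 0.926592 = 1.016796.
Q̄ = (S₀/π) × [bracket] = (589/π) × 1.016796 = 190.6 W/m².

Q̄ ≈ 191 W/m²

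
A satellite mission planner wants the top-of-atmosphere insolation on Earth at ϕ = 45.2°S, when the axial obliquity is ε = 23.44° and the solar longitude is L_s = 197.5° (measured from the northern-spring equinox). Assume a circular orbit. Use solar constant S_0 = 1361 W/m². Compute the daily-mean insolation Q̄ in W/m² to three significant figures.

Q̄ ≈ 363 W/m²

Solar declination: sin δ = sin ε · sin L_s = sin 23.44° × sin 197.5° = -0.11962, so δ = -6.870°.
cos h₀ = −tan(-45.2°) tan(-6.870°) = -0.1213, h₀ = 1.6924 rad.
Bracket: h₀ sin ϕ sin δ + cos ϕ cos δ sin h₀ = 1.6924×-0.70957×-0.11962 + 0.70463×0.99282×0.99261 = 0.143649 + 0.694401 = 0.838050.
Q̄ = (S_0/π) × [bracket] = (1361/π) × 0.838050 = 363.1 W/m².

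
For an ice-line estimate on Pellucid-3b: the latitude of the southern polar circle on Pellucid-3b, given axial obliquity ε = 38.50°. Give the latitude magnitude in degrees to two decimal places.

51.50°

The polar circle is the lowest latitude that experiences at least one full rotation of continuous darkness at the northern-summer solstice; it lies at |φ| = 90° − ε = 90° − 38.50° = 51.50°.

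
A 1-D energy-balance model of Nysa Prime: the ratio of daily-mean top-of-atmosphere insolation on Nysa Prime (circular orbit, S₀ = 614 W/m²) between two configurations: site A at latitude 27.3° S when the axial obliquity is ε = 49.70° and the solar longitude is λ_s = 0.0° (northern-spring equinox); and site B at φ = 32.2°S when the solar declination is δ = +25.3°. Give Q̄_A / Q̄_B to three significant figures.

Q̄_A / Q̄_B ≈ 2.01

— Configuration A (φ=-27.3°):
Solar declination: sin δ = sin ε · sin λ_s = sin 49.70° × sin 0.0° = 0.00000, so δ = +0.000°.
cos H₀ = −tan(-27.3°) tan(+0.000°) = 0.0000, H₀ = 1.5708 rad.
Bracket: H₀ sin φ sin δ + cos φ cos δ sin H₀ = 1.5708×-0.45865×0.00000 + 0.88862×1.00000×1.00000 = -0.000000 + 0.888620 = 0.888620.
Q̄ = (S₀/π) × [bracket] = (614/π) × 0.888620 = 173.67 W/m².
— Configuration B (φ=-32.2°):
cos H₀ = −tan(-32.2°) tan(+25.300°) = 0.2977, H₀ = 1.2685 rad.
Bracket: H₀ sin φ sin δ + cos φ cos δ sin H₀ = 1.2685×-0.53288×0.42736 + 0.84619×0.90408×0.95467 = -0.288878 + 0.730345 = 0.441467.
Q̄ = (S₀/π) × [bracket] = (614/π) × 0.441467 = 86.281 W/m².
Ratio Q̄_A / Q̄_B = 173.67 / 86.281 = 2.013.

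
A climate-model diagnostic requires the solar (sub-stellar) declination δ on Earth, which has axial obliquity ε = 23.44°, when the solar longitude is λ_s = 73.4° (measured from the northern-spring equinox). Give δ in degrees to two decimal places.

sin δ = sin ε · sin λ_s = sin 23.44° × sin 73.4° = 0.381210.
δ = arcsin(0.381210) = +22.41°.

δ = +22.41°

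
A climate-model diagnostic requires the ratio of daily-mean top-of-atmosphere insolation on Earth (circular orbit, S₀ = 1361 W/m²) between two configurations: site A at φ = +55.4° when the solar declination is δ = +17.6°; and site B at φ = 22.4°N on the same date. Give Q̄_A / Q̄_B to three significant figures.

— Configuration A (φ=+55.4°):
cos H₀ = −tan(+55.4°) tan(+17.600°) = -0.4598, H₀ = 2.0486 rad.
Bracket: H₀ sin φ sin δ + cos φ cos δ sin H₀ = 2.0486×0.82314×0.30237 + 0.56784×0.95319×0.88800 = 0.509882 + 0.480638 = 0.990520.
Q̄ = (S₀/π) × [bracket] = (1361/π) × 0.990520 = 429.11 W/m².
— Configuration B (φ=+22.4°):
cos H₀ = −tan(+22.4°) tan(+17.600°) = -0.1307, H₀ = 1.7019 rad.
Bracket: H₀ sin φ sin δ + cos φ cos δ sin H₀ = 1.7019×0.38107×0.30237 + 0.92455×0.95319×0.99142 = 0.196100 + 0.873711 = 1.069811.
Q̄ = (S₀/π) × [bracket] = (1361/π) × 1.069811 = 463.46 W/m².
Ratio Q̄_A / Q̄_B = 429.11 / 463.46 = 0.9259.

Q̄_A / Q̄_B ≈ 0.926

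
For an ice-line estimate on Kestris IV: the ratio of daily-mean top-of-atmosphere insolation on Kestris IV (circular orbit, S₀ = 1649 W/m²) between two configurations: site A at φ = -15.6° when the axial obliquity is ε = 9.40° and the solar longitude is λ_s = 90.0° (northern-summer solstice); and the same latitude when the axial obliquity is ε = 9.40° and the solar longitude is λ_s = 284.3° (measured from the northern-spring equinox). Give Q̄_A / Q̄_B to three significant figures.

Q̄_A / Q̄_B ≈ 0.866

— Configuration A (φ=-15.6°):
Solar declination: sin δ = sin ε · sin λ_s = sin 9.40° × sin 90.0° = 0.16333, so δ = +9.400°.
cos H₀ = −tan(-15.6°) tan(+9.400°) = 0.0462, H₀ = 1.5246 rad.
Bracket: H₀ sin φ sin δ + cos φ cos δ sin H₀ = 1.5246×-0.26892×0.16333 + 0.96316×0.98657×0.99893 = -0.066965 + 0.949208 = 0.882243.
Q̄ = (S₀/π) × [bracket] = (1649/π) × 0.882243 = 463.08 W/m².
— Configuration B (φ=-15.6°):
Solar declination: sin δ = sin ε · sin λ_s = sin 9.40° × sin 284.3° = -0.15827, so δ = -9.106°.
cos H₀ = −tan(-15.6°) tan(-9.106°) = -0.0448, H₀ = 1.6156 rad.
Bracket: H₀ sin φ sin δ + cos φ cos δ sin H₀ = 1.6156×-0.26892×-0.15827 + 0.96316×0.98740×0.99900 = 0.068763 + 0.950073 = 1.018836.
Q̄ = (S₀/π) × [bracket] = (1649/π) × 1.018836 = 534.78 W/m².
Ratio Q̄_A / Q̄_B = 463.08 / 534.78 = 0.8659.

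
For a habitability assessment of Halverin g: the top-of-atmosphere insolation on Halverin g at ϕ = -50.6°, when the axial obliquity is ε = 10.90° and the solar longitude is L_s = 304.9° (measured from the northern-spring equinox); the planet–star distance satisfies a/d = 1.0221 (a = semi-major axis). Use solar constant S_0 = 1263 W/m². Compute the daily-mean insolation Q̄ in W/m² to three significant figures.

Q̄ ≈ 347 W/m²

Solar declination: sin δ = sin ε · sin L_s = sin 10.90° × sin 304.9° = -0.15509, so δ = -8.922°.
cos h₀ = −tan(-50.6°) tan(-8.922°) = -0.1911, h₀ = 1.7631 rad.
Bracket: h₀ sin ϕ sin δ + cos ϕ cos δ sin h₀ = 1.7631×-0.77273×-0.15509 + 0.63473×0.98790×0.98157 = 0.211295 + 0.615493 = 0.826788.
Inverse-square distance factor (a/d)² = 1.0221² = 1.044688.
Q̄ = (S_0/π) × 1.044688 × [bracket] = (1263/π) × 1.044688 × 0.826788 = 347.2 W/m².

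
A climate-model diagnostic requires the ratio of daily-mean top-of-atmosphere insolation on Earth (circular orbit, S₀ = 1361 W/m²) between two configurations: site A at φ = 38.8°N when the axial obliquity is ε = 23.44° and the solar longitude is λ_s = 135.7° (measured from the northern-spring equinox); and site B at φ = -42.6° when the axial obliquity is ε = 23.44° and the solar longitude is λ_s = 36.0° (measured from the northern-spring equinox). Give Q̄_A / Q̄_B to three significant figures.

— Configuration A (φ=+38.8°):
Solar declination: sin δ = sin ε · sin λ_s = sin 23.44° × sin 135.7° = 0.27782, so δ = +16.130°.
cos H₀ = −tan(+38.8°) tan(+16.130°) = -0.2325, H₀ = 1.8055 rad.
Bracket: H₀ sin φ sin δ + cos φ cos δ sin H₀ = 1.8055×0.62660×0.27782 + 0.77934×0.96063×0.97259 = 0.314305 + 0.728137 = 1.042442.
Q̄ = (S₀/π) × [bracket] = (1361/π) × 1.042442 = 451.61 W/m².
— Configuration B (φ=-42.6°):
Solar declination: sin δ = sin ε · sin λ_s = sin 23.44° × sin 36.0° = 0.23381, so δ = +13.522°.
cos H₀ = −tan(-42.6°) tan(+13.522°) = 0.2211, H₀ = 1.3478 rad.
Bracket: H₀ sin φ sin δ + cos φ cos δ sin H₀ = 1.3478×-0.67688×0.23381 + 0.73610×0.97228×0.97524 = -0.213305 + 0.697975 = 0.484670.
Q̄ = (S₀/π) × [bracket] = (1361/π) × 0.484670 = 209.97 W/m².
Ratio Q̄_A / Q̄_B = 451.61 / 209.97 = 2.151.

Q̄_A / Q̄_B ≈ 2.15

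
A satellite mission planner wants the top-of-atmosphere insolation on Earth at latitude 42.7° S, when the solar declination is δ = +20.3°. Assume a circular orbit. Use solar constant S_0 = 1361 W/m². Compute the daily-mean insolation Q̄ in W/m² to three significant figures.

cos h₀ = −tan(-42.7°) tan(+20.300°) = 0.3413, h₀ = 1.2224 rad.
Bracket: h₀ sin ϕ sin δ + cos ϕ cos δ sin h₀ = 1.2224×-0.67816×0.34694 + 0.73491×0.93789×0.93994 = -0.287607 + 0.647867 = 0.360260.
Q̄ = (S_0/π) × [bracket] = (1361/π) × 0.360260 = 156.1 W/m².

Q̄ ≈ 156 W/m²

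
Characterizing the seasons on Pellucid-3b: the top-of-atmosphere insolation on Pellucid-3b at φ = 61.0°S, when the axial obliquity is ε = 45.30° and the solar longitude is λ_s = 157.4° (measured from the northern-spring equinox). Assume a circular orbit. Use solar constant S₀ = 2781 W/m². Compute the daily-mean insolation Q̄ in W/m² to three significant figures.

Solar declination: sin δ = sin ε · sin λ_s = sin 45.30° × sin 157.4° = 0.27316, so δ = +15.852°.
cos H₀ = −tan(-61.0°) tan(+15.852°) = 0.5123, H₀ = 1.0330 rad.
Bracket: H₀ sin φ sin δ + cos φ cos δ sin H₀ = 1.0330×-0.87462×0.27316 + 0.48481×0.96197×0.85882 = -0.246795 + 0.400530 = 0.153735.
Q̄ = (S₀/π) × [bracket] = (2781/π) × 0.153735 = 136.1 W/m².

Q̄ ≈ 136 W/m²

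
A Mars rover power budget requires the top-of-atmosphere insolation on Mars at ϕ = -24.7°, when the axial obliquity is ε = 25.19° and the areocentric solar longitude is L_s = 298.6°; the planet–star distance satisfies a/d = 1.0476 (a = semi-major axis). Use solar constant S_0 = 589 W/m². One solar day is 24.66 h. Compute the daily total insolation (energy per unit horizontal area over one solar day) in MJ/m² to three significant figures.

sin δ = sin 25.19° × sin 298.6° = -0.37369, so δ = -21.943°.
cos h₀ = −tan(-24.7°) tan(-21.943°) = -0.1853, h₀ = 1.7572 rad.
Bracket: h₀ sin ϕ sin δ + cos ϕ cos δ sin h₀ = 1.7572×-0.41787×-0.37369 + 0.90851×0.92755×0.98268 = 0.274394 + 0.828093 = 1.102487.
Inverse-square distance factor (a/d)² = 1.0476² = 1.097466.
Q̄ = (S_0/π) × 1.097466 × [bracket] = (589/π) × 1.097466 × 1.102487 = 226.85 W/m².
Daily total = Q̄ × 24.66 h × 3600 s/h = 226.85 × 24.66 × 3600 / 10⁶ = 20.14 MJ/m².

20.1 MJ/m²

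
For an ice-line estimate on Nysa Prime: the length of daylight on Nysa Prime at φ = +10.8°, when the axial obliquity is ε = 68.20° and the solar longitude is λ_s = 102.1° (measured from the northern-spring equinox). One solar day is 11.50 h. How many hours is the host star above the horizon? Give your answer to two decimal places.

7.31 h

Solar declination: sin δ = sin ε · sin λ_s = sin 68.20° × sin 102.1° = 0.90786, so δ = +65.211°.
cos H₀ = −tan φ · tan δ = −tan(+10.8°) × tan(+65.211°) = -0.4131, so H₀ = 1.9966 rad = 114.40°.
Daylight = 2H₀/(2π) × 11.50 h = (1.9966/π) × 11.50 = 7.31 h.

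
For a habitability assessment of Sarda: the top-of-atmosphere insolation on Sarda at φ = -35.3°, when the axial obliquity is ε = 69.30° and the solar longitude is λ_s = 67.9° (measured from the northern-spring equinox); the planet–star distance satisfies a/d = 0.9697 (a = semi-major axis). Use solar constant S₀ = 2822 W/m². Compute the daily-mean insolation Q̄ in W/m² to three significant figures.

Solar declination: sin δ = sin ε · sin λ_s = sin 69.30° × sin 67.9° = 0.86672, so δ = +60.079°.
cos H₀ = −tan(-35.3°) tan(+60.079°) = 1.2303 ≥ 1 ⇒ polar night, H₀ = 0 and Q̄ = 0.
Inverse-square distance factor (a/d)² = 0.9697² = 0.940318.

Q̄ ≈ 0.00 W/m²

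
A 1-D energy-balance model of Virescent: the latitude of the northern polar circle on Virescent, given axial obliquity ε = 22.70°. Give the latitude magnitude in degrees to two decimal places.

The polar circle is the lowest latitude that experiences at least one full rotation of continuous daylight at the northern-summer solstice; it lies at |φ| = 90° − ε = 90° − 22.70° = 67.30°.

67.30°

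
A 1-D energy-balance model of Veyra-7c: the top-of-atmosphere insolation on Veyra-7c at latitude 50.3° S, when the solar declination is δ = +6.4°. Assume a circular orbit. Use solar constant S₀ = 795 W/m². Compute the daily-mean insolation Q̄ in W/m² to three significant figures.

Q̄ ≈ 128 W/m²

cos H₀ = −tan(-50.3°) tan(+6.400°) = 0.1351, H₀ = 1.4353 rad.
Bracket: H₀ sin φ sin δ + cos φ cos δ sin H₀ = 1.4353×-0.76940×0.11147 + 0.63877×0.99377×0.99083 = -0.123099 + 0.628969 = 0.505870.
Q̄ = (S₀/π) × [bracket] = (795/π) × 0.505870 = 128.0 W/m².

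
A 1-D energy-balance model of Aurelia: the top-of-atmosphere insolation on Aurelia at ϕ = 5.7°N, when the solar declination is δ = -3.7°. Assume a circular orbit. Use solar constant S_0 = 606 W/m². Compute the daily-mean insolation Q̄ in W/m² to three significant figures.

cos h₀ = −tan(+5.7°) tan(-3.700°) = 0.0065, h₀ = 1.5643 rad.
Bracket: h₀ sin ϕ sin δ + cos ϕ cos δ sin h₀ = 1.5643×0.09932×-0.06453 + 0.99506×0.99792×0.99998 = -0.010026 + 0.992970 = 0.982944.
Q̄ = (S_0/π) × [bracket] = (606/π) × 0.982944 = 189.6 W/m².

Q̄ ≈ 190 W/m²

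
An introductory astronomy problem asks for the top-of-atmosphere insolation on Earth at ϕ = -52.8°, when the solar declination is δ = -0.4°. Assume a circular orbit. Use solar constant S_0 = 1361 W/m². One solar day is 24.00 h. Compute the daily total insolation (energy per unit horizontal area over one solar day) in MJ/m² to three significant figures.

cos h₀ = −tan(-52.8°) tan(-0.400°) = -0.0092, h₀ = 1.5800 rad.
Bracket: h₀ sin ϕ sin δ + cos ϕ cos δ sin h₀ = 1.5800×-0.79653×-0.00698 + 0.60460×0.99998×0.99996 = 0.008784 + 0.604564 = 0.613348.
Q̄ = (S_0/π) × [bracket] = (1361/π) × 0.613348 = 265.71 W/m².
Daily total = Q̄ × 24.00 h × 3600 s/h = 265.71 × 24.00 × 3600 / 10⁶ = 22.96 MJ/m².

23.0 MJ/m²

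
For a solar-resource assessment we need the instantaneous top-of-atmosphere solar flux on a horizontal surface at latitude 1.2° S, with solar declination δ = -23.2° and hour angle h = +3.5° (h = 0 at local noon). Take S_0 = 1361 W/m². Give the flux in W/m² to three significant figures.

1.26e+03 W/m²

cos θ_z = sin ϕ sin δ + cos ϕ cos δ cos h = 0.008250 + 0.917220 = 0.925470.
Flux = S_0 · cos θ_z = 1361 × 0.925470 = 1260 W/m².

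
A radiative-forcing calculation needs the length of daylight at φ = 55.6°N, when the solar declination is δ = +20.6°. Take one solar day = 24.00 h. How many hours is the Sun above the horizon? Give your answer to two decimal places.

cos H₀ = −tan φ · tan δ = −tan(+55.6°) × tan(+20.600°) = -0.5490, so H₀ = 2.1519 rad = 123.30°.
Daylight = 2H₀/(2π) × 24.00 h = (2.1519/π) × 24.00 = 16.44 h.

16.44 h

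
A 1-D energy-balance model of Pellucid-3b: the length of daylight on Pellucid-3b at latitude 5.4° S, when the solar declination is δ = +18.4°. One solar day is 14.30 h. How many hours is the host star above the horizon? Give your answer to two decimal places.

cos H₀ = −tan φ · tan δ = −tan(-5.4°) × tan(+18.400°) = 0.0314, so H₀ = 1.5393 rad = 88.20°.
Daylight = 2H₀/(2π) × 14.30 h = (1.5393/π) × 14.30 = 7.01 h.

7.01 h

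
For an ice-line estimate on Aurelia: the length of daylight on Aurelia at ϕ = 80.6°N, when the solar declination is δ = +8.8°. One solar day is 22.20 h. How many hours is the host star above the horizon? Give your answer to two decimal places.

19.64 h

cos h₀ = −tan ϕ · tan δ = −tan(+80.6°) × tan(+8.800°) = -0.9351, so h₀ = 2.7794 rad = 159.25°.
Daylight = 2h₀/(2π) × 22.20 h = (2.7794/π) × 22.20 = 19.64 h.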